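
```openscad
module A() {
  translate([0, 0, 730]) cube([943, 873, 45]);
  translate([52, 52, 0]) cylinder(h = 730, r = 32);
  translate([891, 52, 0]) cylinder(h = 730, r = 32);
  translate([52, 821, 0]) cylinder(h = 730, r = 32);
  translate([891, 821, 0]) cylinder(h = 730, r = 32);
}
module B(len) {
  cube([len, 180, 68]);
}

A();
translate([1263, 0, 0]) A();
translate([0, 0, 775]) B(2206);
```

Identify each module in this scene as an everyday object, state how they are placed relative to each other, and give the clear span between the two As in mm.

Second table starts at x = 1263; first ends at x = 943; clear span = 1263 − 943 = 320 mm.

A is a table. B is a beam. A beam spans the tops of two tables. The clear span between the two tables is 320 mm.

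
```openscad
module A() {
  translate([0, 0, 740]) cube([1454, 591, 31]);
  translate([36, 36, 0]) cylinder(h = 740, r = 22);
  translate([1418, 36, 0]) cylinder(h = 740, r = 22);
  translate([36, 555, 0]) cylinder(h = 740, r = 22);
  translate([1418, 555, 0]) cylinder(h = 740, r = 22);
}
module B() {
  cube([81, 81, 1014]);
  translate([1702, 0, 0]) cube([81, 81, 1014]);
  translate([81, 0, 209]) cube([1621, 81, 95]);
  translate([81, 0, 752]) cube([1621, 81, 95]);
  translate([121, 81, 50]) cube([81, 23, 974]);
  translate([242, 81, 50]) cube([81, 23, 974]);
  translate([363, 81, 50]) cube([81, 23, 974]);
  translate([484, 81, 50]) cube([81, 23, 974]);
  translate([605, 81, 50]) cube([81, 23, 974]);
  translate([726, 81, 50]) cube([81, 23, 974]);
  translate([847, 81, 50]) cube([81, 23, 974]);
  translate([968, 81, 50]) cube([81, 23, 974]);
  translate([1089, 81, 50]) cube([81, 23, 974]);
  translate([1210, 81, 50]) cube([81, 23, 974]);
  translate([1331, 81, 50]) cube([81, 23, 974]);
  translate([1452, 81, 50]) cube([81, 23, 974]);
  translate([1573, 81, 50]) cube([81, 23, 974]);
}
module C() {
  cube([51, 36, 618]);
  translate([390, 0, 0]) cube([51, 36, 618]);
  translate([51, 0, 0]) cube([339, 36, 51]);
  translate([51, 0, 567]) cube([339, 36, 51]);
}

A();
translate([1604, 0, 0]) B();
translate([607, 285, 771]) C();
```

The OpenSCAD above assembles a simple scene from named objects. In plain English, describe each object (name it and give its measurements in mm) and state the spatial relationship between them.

A is a rectangular dining table. The top is 1454×591×31 mm with its upper surface at z = 771 mm. It stands on four round legs of 44 mm diameter, each leg's bounding box inset 14 mm from the nearest pair of top edges, running from the floor to the underside of the top.

B is a fence section. Two 81×81 mm posts, 1014 mm tall, stand on the floor with a clear span of 1621 mm between their inner faces. Two horizontal rails of 81×95 mm section span the gap between the posts with their undersides at z = 209 mm and z = 752 mm, flush with the posts' −y face. 13 pickets, each 81 mm wide, 23 mm thick and 974 mm tall, are fixed to the +y face of the rails with their bottoms at z = 50 mm, evenly spaced across the span with equal gaps (rounded down to the nearest mm) at the −x end and between each pair — any rounding remainder accumulates at the +x end.

C is a rectangular picture frame lying in the x–z plane (depth along y). The opening is 339 mm wide (x) by 516 mm tall (z), surrounded by a border 51 mm wide on all four sides. The frame is 36 mm deep and is made of two full-height vertical stiles with two horizontal rails fitted between them.

The fence section is on the floor beside the table on its +x side. The picture frame is on top of the table.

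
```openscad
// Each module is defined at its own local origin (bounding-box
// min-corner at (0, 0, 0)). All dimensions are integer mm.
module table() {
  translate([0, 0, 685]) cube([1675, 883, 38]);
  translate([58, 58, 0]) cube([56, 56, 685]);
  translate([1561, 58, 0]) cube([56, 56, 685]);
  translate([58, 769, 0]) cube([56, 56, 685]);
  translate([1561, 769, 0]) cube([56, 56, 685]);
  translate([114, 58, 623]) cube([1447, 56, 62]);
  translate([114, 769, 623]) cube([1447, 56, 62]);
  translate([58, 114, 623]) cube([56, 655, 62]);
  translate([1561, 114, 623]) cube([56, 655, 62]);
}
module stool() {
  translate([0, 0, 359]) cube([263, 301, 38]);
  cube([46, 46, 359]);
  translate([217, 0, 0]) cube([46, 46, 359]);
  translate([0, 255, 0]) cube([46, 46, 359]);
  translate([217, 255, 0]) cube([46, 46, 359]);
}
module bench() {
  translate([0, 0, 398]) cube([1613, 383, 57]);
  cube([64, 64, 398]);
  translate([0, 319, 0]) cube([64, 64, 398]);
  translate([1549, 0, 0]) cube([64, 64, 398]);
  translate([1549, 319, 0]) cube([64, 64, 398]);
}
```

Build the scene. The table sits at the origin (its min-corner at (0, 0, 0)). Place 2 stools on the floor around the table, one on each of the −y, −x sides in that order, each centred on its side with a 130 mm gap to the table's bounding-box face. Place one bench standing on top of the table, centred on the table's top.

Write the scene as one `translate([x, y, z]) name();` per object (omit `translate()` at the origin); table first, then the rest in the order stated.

table();
translate([706, -431, 0]) stool();
translate([-393, 291, 0]) stool();
translate([31, 250, 723]) bench();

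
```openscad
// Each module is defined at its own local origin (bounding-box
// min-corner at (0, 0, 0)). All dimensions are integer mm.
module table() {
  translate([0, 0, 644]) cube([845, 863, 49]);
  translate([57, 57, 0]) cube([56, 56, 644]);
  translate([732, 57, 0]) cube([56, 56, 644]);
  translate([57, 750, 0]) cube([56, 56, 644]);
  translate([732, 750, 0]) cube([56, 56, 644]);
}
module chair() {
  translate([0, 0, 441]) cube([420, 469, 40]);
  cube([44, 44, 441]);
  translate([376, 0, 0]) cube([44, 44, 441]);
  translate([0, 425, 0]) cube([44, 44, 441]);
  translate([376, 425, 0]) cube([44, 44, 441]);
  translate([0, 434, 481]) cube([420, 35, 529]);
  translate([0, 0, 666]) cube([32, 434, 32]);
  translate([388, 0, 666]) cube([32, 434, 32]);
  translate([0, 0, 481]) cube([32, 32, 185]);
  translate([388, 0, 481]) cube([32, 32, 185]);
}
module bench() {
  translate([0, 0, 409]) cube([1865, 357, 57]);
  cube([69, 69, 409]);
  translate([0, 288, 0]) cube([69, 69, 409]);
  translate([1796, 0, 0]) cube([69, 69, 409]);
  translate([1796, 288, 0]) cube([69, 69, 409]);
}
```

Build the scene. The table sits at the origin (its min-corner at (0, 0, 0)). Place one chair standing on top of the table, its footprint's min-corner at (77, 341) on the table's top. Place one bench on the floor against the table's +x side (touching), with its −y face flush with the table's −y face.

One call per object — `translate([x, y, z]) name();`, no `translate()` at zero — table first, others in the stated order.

table();
translate([77, 341, 693]) chair();
translate([845, 0, 0]) bench();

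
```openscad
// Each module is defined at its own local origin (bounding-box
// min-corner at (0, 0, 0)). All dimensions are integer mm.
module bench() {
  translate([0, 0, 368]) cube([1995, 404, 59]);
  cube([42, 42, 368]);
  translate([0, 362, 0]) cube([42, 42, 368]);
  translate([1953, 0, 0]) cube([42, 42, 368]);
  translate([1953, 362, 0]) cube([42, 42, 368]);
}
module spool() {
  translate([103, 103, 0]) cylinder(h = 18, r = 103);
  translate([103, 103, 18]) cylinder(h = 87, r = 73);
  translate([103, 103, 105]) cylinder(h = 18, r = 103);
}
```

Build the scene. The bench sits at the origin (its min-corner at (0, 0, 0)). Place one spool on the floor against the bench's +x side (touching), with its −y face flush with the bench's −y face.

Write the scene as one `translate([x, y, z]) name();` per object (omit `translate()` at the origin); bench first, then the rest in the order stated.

bench();
translate([1995, 0, 0]) spool();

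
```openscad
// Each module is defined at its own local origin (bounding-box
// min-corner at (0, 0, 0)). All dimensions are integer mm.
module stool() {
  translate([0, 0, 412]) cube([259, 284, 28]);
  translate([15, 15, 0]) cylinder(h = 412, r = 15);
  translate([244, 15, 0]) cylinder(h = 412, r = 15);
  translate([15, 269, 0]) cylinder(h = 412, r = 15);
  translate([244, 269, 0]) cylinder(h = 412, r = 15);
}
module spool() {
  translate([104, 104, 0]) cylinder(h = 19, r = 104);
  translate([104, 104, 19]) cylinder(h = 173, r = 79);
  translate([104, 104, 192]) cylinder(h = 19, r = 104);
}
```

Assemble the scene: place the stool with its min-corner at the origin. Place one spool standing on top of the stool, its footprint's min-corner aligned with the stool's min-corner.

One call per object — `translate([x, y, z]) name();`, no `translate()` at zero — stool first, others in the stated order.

stool();
translate([0, 0, 440]) spool();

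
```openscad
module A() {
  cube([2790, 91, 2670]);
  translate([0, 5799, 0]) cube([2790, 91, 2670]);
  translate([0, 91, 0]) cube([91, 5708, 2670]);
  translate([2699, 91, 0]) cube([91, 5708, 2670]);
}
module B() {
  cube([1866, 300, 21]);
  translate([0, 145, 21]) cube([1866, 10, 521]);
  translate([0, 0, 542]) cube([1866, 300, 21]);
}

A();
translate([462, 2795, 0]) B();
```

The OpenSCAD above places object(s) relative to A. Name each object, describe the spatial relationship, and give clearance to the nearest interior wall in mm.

A is a house frame. B is an I-beam. The I-beam sits inside the house frame, centred. The clearance to the nearest interior wall is 371 mm.

Clearances: x = 371, y = 2704; minimum 371 mm.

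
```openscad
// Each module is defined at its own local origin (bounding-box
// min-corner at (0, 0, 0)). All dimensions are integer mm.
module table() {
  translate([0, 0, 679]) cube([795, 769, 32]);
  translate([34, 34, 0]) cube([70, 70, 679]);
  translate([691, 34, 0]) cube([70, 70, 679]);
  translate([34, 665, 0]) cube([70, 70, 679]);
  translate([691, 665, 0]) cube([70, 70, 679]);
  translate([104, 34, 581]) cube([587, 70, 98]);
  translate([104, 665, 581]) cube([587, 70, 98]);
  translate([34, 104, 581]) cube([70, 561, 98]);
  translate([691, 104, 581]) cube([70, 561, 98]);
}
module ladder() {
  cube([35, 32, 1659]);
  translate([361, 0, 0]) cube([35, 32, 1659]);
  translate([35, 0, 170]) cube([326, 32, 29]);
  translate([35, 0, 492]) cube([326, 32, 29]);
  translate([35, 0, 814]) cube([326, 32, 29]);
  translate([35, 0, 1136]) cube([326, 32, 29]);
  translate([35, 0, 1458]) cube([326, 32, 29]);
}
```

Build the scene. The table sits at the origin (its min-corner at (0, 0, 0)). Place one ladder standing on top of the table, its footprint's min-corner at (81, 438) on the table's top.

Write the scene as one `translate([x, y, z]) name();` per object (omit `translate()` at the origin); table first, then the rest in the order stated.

table();
translate([81, 438, 711]) ladder();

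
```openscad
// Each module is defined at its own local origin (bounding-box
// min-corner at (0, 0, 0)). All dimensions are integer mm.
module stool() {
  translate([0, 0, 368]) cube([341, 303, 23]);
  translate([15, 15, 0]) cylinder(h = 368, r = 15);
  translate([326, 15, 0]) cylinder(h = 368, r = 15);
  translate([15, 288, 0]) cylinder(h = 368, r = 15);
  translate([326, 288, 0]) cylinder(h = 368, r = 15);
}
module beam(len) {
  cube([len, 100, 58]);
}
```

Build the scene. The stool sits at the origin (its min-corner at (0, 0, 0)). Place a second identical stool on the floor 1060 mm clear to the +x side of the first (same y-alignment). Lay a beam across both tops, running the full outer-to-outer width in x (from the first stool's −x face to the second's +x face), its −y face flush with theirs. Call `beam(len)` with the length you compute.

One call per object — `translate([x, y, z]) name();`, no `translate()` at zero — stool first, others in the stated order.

stool();
translate([1401, 0, 0]) stool();
translate([0, 0, 391]) beam(1742);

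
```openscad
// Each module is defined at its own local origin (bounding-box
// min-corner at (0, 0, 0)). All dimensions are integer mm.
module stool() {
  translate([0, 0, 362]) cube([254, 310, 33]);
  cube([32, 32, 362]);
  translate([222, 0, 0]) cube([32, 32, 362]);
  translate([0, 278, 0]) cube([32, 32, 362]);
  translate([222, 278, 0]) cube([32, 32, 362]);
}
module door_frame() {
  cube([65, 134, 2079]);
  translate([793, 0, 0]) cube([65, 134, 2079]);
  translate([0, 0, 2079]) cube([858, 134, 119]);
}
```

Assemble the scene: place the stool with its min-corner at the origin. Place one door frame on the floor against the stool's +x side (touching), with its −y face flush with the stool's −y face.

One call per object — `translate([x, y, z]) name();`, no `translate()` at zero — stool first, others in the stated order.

stool();
translate([254, 0, 0]) door_frame();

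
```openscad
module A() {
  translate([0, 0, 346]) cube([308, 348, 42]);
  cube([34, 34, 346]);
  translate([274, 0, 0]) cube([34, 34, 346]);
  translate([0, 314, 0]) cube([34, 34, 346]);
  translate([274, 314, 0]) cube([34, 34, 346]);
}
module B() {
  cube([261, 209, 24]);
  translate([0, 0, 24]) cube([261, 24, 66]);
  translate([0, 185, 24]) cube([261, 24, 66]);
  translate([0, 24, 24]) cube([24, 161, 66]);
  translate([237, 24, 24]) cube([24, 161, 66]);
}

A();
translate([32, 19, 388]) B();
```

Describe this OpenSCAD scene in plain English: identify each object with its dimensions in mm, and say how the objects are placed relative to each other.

A is a four-legged stool. The seat is a 308×348×42 mm slab whose top surface is at z = 388 mm; four square legs, each 34×34 mm in cross-section, run from the floor (z = 0) to the underside of the seat, each flush with a corner of the seat.

B is an open storage box with external size 261×209×90 mm and wall thickness 24 mm (the base is also 24 mm thick). The base covers the whole footprint; the four walls stand on the base, with the y-facing walls full-width and the x-facing walls fitting between their inner faces.

The open box is on top of the stool.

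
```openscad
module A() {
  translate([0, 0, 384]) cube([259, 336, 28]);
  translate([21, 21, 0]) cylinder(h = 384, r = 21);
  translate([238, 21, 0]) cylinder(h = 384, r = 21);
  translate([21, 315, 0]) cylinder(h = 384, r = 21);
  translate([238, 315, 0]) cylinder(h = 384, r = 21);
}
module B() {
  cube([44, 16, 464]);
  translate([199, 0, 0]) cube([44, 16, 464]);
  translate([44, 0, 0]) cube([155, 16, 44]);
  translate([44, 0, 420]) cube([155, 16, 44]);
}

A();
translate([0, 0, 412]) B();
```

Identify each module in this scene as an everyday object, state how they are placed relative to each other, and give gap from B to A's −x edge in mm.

The picture frame's min-x is at 0; the stool's min-x is 0; gap = 0 mm.

A is a stool. B is a picture frame. The picture frame is on top of the stool. The gap from the picture frame to the stool's −x edge is 0 mm.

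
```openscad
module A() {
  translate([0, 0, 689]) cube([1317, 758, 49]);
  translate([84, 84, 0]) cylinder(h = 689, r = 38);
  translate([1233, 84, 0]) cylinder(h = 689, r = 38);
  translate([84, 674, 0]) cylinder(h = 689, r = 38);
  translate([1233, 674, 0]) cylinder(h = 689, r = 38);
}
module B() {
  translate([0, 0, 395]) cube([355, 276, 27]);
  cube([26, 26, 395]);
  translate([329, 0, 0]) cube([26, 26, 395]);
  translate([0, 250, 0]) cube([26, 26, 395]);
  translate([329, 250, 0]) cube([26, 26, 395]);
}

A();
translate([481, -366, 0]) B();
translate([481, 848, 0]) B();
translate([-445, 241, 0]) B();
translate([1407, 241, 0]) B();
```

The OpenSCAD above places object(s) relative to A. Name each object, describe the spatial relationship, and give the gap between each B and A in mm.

A is a table. B is a stool. Four stools sit around the table at the −y, +y, −x, +x sides. The gap between each stool and the table is 90 mm.

Each stool's nearest face is 90 mm from the table's bounding box.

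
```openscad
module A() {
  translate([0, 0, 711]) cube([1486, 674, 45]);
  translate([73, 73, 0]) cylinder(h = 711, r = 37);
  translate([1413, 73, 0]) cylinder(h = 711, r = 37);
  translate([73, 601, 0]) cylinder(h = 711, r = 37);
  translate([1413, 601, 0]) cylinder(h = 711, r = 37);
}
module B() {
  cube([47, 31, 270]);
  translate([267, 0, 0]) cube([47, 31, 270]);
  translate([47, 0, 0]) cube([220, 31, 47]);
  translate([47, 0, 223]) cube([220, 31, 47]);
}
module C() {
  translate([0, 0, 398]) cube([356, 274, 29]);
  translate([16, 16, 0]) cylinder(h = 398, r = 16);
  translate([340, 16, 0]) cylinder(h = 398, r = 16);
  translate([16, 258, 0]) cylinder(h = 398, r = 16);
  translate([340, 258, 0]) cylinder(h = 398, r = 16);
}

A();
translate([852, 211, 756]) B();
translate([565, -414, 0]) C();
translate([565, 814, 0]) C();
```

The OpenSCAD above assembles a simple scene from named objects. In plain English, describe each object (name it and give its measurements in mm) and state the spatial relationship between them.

A is a table: top 1486 mm (x) × 674 mm (y), 45 mm thick, upper face at z = 756 mm, on four round legs of 74 mm diameter, each leg's bounding box inset 36 mm from the nearest pair of top edges, running from z = 0 to the bottom of the top.

B is a picture frame with a 220×176 mm rectangular opening (x by z) and a uniform 47 mm border on every side. Frame depth is 31 mm along y. It is built from two vertical stiles running the full outside height and two horizontal rails spanning the gap between the stiles.

C is a simple wooden stool: a rectangular seat 356 mm (x) by 274 mm (y), 29 mm thick, top face at z = 427 mm, on four round legs, each 32 mm in diameter. The legs rest on z = 0, each leg's axis is inset half a diameter from the nearest pair of seat edges (so the leg's bounding box is flush with the corner).

The picture frame is on top of the table. Two stools sit around the table at the −y, +y sides.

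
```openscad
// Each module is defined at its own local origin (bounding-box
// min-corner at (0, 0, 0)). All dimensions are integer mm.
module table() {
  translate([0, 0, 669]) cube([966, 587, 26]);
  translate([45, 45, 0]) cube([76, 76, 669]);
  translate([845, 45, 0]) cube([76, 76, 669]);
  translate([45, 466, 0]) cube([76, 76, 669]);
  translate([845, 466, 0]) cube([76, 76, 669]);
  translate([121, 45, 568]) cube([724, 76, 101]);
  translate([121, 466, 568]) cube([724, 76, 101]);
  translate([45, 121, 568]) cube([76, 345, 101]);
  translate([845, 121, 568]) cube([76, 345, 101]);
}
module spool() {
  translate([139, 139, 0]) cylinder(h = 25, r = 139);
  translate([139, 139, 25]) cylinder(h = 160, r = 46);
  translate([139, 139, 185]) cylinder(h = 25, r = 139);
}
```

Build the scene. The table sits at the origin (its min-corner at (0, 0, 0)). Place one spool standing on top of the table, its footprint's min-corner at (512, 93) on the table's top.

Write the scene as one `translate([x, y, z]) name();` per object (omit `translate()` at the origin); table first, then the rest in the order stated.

table();
translate([512, 93, 695]) spool();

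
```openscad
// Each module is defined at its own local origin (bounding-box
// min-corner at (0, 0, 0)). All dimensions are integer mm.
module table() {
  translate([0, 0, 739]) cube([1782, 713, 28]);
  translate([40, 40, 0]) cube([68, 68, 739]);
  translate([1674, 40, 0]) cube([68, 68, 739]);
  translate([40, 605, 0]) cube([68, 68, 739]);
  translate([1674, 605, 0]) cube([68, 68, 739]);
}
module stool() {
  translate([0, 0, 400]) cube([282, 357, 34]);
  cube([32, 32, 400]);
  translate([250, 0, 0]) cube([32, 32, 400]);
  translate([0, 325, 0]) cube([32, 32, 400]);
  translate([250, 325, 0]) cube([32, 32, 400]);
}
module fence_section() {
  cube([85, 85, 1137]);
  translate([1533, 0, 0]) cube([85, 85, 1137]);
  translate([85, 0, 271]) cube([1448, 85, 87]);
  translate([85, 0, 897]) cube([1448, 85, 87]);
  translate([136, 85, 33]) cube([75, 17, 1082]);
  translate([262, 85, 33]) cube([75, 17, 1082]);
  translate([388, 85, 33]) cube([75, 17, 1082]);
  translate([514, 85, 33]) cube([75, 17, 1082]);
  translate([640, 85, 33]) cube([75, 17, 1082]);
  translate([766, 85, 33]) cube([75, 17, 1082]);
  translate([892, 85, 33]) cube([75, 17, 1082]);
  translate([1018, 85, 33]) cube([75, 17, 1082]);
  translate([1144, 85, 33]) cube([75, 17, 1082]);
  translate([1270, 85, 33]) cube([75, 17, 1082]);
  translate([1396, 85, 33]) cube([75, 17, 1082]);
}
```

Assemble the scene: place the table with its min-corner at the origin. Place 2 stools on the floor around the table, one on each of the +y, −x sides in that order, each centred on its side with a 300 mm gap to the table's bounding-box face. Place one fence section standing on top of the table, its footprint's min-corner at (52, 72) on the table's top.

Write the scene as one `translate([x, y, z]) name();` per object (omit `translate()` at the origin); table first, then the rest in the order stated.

table();
translate([750, 1013, 0]) stool();
translate([-582, 178, 0]) stool();
translate([52, 72, 767]) fence_section();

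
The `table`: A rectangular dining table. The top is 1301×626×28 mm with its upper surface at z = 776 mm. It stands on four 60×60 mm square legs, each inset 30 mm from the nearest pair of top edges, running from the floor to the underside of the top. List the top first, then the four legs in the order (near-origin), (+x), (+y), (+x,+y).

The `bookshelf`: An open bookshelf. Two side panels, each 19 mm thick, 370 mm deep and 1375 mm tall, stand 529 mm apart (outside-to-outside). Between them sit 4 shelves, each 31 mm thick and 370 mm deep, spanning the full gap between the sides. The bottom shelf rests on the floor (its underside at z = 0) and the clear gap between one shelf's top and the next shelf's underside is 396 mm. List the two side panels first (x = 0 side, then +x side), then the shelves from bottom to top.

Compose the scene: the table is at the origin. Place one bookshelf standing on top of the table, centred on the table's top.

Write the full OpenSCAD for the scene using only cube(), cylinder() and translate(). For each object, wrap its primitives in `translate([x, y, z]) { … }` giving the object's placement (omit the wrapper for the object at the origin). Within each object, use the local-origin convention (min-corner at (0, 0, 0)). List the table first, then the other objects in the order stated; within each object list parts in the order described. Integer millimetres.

translate([0, 0, 748]) cube([1301, 626, 28]);
translate([30, 30, 0]) cube([60, 60, 748]);
translate([1211, 30, 0]) cube([60, 60, 748]);
translate([30, 536, 0]) cube([60, 60, 748]);
translate([1211, 536, 0]) cube([60, 60, 748]);
translate([386, 128, 776]) {
  cube([19, 370, 1375]);
  translate([510, 0, 0]) cube([19, 370, 1375]);
  translate([19, 0, 0]) cube([491, 370, 31]);
  translate([19, 0, 427]) cube([491, 370, 31]);
  translate([19, 0, 854]) cube([491, 370, 31]);
  translate([19, 0, 1281]) cube([491, 370, 31]);
}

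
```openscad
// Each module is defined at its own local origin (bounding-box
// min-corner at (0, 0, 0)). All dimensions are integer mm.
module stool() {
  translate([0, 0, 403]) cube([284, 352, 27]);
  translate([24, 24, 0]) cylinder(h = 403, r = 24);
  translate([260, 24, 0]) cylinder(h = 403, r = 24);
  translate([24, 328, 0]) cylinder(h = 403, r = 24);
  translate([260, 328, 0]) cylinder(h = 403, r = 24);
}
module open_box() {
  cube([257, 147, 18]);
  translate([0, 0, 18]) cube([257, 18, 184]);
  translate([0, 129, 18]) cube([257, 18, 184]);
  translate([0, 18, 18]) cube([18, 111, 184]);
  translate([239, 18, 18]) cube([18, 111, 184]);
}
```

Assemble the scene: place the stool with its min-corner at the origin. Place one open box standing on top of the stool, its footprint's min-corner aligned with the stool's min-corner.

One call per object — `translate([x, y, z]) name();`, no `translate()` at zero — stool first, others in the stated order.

stool();
translate([0, 0, 430]) open_box();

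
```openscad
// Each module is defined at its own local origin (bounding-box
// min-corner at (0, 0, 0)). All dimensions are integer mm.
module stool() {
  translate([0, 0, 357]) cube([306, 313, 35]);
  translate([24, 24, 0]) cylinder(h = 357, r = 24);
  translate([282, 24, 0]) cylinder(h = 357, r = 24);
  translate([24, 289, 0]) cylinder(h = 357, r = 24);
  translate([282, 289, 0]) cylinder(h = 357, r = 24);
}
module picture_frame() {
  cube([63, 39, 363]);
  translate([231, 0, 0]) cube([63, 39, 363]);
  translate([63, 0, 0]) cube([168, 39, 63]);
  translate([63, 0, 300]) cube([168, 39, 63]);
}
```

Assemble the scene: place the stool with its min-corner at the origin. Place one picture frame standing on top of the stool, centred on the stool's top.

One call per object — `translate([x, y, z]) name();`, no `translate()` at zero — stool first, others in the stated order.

stool();
translate([6, 137, 392]) picture_frame();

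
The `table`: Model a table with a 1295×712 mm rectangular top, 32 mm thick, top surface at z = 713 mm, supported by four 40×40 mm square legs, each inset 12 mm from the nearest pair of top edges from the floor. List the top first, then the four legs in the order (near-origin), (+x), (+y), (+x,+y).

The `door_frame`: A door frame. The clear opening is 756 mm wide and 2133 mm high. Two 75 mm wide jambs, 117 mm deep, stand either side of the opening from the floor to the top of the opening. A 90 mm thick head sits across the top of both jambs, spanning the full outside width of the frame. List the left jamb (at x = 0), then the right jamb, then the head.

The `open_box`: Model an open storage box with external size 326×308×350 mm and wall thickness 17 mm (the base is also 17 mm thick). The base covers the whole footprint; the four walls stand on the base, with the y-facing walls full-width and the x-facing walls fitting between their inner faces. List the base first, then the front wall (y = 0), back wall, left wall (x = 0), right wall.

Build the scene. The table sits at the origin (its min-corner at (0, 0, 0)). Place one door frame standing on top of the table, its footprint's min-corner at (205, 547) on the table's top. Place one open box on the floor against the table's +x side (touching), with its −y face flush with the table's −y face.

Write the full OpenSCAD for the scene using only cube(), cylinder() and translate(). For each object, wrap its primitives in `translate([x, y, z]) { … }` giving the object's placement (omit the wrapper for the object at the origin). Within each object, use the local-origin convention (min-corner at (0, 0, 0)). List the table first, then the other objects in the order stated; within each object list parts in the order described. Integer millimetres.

translate([0, 0, 681]) cube([1295, 712, 32]);
translate([12, 12, 0]) cube([40, 40, 681]);
translate([1243, 12, 0]) cube([40, 40, 681]);
translate([12, 660, 0]) cube([40, 40, 681]);
translate([1243, 660, 0]) cube([40, 40, 681]);
translate([205, 547, 713]) {
  cube([75, 117, 2133]);
  translate([831, 0, 0]) cube([75, 117, 2133]);
  translate([0, 0, 2133]) cube([906, 117, 90]);
}
translate([1295, 0, 0]) {
  cube([326, 308, 17]);
  translate([0, 0, 17]) cube([326, 17, 333]);
  translate([0, 291, 17]) cube([326, 17, 333]);
  translate([0, 17, 17]) cube([17, 274, 333]);
  translate([309, 17, 17]) cube([17, 274, 333]);
}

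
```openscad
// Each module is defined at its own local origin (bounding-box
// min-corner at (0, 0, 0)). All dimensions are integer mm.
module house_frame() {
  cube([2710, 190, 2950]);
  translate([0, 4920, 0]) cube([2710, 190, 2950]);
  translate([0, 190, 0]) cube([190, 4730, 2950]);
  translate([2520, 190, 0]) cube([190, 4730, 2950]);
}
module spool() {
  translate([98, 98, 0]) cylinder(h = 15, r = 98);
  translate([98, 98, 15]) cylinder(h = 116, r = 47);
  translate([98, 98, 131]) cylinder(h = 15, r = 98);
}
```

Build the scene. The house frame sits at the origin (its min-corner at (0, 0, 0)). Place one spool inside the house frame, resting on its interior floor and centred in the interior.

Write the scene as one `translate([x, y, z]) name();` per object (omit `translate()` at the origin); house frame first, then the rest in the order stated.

house_frame();
translate([1257, 2457, 0]) spool();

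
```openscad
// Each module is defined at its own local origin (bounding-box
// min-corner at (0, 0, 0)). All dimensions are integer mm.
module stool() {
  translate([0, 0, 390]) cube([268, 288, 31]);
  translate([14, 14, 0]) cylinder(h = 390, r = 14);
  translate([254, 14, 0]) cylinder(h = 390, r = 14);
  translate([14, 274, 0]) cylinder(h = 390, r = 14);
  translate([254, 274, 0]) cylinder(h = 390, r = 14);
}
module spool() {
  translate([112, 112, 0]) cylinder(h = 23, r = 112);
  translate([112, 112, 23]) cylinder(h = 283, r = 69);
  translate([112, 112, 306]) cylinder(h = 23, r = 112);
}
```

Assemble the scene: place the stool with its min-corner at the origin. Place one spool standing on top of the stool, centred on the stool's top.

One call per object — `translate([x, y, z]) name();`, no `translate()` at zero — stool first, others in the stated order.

stool();
translate([22, 32, 421]) spool();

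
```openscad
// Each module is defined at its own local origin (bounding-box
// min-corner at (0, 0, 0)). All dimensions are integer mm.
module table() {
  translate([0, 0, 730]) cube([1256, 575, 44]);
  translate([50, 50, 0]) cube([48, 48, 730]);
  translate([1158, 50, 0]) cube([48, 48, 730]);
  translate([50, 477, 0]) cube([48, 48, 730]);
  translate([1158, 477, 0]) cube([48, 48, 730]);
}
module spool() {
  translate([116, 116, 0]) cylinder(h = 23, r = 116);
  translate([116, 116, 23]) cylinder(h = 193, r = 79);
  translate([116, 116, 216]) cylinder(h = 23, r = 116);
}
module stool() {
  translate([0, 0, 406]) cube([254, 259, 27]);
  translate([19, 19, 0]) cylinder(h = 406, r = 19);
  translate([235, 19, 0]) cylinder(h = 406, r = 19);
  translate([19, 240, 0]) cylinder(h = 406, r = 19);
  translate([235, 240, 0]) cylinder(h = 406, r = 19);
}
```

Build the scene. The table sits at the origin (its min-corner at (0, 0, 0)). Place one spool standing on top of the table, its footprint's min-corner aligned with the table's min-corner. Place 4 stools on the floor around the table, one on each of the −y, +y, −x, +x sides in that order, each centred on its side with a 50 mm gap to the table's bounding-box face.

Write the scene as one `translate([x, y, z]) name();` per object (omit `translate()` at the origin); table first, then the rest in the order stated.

table();
translate([0, 0, 774]) spool();
translate([501, -309, 0]) stool();
translate([501, 625, 0]) stool();
translate([-304, 158, 0]) stool();
translate([1306, 158, 0]) stool();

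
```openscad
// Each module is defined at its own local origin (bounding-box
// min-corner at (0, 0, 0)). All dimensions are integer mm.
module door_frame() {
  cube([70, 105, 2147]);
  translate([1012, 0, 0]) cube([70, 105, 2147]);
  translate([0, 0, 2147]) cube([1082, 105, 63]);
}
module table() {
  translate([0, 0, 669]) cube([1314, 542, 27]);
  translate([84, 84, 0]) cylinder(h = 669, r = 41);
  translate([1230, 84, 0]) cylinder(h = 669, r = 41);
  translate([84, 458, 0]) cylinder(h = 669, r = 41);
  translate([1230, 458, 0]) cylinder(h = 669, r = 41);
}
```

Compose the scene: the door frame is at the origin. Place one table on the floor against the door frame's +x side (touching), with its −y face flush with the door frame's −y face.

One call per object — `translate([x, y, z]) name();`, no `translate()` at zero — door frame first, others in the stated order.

door_frame();
translate([1082, 0, 0]) table();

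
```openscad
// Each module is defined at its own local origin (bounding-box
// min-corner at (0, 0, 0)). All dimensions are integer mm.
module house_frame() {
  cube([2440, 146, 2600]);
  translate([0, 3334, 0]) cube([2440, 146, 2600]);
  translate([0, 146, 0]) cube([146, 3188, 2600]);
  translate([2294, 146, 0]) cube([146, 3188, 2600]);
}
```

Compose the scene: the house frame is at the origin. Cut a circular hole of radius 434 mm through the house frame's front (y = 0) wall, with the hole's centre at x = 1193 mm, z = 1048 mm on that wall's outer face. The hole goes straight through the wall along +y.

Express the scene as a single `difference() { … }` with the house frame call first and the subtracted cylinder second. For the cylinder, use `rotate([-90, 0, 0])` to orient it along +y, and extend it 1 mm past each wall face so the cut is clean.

difference() {
  house_frame();
  translate([1193, -1, 1048]) rotate([-90, 0, 0]) cylinder(h = 148, r = 434);
}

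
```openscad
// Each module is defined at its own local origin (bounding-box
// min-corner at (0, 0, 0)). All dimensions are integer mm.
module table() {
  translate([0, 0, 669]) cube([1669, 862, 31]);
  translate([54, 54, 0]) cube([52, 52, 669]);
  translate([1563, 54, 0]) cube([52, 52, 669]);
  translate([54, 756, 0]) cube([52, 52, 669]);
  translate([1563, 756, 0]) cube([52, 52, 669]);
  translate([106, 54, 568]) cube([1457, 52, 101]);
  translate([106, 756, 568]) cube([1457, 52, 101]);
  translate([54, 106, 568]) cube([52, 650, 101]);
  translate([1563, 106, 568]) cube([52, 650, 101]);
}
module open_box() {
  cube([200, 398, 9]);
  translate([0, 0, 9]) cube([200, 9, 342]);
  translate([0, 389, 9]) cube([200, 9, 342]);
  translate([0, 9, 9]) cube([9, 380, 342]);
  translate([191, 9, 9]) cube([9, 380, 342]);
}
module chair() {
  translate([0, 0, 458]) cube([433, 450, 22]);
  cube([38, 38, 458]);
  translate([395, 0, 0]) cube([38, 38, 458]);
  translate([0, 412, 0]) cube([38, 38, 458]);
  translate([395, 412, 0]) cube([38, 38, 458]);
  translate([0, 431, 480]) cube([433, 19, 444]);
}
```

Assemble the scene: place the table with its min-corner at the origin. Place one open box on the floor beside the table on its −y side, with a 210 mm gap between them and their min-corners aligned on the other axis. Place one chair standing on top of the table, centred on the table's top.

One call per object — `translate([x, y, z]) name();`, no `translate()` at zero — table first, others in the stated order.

table();
translate([0, -608, 0]) open_box();
translate([618, 206, 700]) chair();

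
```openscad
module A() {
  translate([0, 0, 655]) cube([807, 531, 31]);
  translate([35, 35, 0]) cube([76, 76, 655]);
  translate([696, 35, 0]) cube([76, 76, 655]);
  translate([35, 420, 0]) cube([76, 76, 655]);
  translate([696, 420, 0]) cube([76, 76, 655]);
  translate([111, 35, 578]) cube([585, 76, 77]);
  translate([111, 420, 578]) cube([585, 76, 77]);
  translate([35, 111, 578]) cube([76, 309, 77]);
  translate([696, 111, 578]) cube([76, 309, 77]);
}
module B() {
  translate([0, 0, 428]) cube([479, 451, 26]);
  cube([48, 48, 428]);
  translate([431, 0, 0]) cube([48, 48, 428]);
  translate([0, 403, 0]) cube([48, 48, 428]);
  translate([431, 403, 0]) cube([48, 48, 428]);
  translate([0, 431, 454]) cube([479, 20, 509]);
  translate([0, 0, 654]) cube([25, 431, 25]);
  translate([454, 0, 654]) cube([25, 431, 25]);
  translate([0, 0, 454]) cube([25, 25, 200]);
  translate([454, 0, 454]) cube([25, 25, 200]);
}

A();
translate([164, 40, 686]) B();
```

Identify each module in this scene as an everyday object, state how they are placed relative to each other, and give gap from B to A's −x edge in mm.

The chair's min-x is at 164; the table's min-x is 0; gap = 164 mm.

A is a table. B is a chair. The chair is on top of the table, centred. The gap from the chair to the table's −x edge is 164 mm.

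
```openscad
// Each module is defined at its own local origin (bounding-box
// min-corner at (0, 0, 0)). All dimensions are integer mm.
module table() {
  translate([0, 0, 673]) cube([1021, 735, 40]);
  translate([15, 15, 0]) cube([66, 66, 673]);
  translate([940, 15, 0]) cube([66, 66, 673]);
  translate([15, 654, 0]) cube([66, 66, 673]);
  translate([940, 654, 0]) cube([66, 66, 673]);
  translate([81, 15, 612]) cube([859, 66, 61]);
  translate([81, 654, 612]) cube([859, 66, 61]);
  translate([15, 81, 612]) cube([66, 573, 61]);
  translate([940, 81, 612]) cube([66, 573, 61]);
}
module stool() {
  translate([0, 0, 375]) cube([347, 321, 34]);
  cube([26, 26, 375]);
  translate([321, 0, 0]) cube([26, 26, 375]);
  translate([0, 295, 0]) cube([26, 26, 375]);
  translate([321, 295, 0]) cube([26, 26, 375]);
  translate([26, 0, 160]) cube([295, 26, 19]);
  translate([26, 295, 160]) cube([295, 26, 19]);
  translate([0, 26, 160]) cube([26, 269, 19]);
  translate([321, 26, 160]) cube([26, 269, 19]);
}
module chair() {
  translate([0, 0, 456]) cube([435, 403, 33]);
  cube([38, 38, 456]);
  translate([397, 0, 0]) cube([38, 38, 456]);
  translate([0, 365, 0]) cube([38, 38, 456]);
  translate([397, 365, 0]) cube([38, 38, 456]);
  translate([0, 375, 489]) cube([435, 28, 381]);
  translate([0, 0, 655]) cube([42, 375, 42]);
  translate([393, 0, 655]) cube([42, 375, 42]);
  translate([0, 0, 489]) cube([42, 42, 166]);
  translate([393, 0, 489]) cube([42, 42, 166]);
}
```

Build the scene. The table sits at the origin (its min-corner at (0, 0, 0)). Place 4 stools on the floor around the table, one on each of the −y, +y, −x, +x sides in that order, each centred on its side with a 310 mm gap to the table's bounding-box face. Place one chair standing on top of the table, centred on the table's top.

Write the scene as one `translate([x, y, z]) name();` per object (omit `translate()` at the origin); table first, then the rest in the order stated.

table();
translate([337, -631, 0]) stool();
translate([337, 1045, 0]) stool();
translate([-657, 207, 0]) stool();
translate([1331, 207, 0]) stool();
translate([293, 166, 713]) chair();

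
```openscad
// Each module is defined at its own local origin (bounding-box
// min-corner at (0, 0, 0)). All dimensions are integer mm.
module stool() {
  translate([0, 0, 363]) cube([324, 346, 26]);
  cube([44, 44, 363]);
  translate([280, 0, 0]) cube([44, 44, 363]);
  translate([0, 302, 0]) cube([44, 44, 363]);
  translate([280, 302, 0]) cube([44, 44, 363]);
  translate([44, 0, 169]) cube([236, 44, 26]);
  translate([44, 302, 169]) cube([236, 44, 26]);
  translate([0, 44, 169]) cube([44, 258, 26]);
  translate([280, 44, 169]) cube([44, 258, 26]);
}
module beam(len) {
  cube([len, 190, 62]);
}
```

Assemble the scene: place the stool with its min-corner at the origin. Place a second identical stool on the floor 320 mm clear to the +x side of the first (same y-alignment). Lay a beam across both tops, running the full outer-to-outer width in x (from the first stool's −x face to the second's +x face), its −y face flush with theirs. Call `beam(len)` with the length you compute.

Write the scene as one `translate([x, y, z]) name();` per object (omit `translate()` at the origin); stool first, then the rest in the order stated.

stool();
translate([644, 0, 0]) stool();
translate([0, 0, 389]) beam(968);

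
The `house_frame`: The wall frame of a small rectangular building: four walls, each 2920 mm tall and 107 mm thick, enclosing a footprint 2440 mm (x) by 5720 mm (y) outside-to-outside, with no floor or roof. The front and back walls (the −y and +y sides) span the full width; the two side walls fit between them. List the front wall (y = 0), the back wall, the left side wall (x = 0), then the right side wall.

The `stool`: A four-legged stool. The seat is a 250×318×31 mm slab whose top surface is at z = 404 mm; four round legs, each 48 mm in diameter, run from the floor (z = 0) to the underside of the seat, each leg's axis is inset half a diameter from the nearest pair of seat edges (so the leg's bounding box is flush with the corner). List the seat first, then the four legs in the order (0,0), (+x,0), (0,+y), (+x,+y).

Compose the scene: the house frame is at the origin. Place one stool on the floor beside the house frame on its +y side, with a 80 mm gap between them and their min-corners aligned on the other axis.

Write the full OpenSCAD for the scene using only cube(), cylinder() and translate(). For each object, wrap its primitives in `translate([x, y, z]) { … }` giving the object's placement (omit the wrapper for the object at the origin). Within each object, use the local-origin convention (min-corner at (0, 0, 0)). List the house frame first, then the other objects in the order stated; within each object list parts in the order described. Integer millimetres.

cube([2440, 107, 2920]);
translate([0, 5613, 0]) cube([2440, 107, 2920]);
translate([0, 107, 0]) cube([107, 5506, 2920]);
translate([2333, 107, 0]) cube([107, 5506, 2920]);
translate([0, 5800, 0]) {
  translate([0, 0, 373]) cube([250, 318, 31]);
  translate([24, 24, 0]) cylinder(h = 373, r = 24);
  translate([226, 24, 0]) cylinder(h = 373, r = 24);
  translate([24, 294, 0]) cylinder(h = 373, r = 24);
  translate([226, 294, 0]) cylinder(h = 373, r = 24);
}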